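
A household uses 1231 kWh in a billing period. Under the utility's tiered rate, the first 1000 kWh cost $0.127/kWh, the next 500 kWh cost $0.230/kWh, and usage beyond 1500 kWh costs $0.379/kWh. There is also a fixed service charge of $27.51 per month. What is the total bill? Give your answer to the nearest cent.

$207.64

First 1000 kWh × $0.127 = $127.00
Next 231 kWh × $0.230 = $53.13
Remaining tier: 0 kWh (not reached)
Energy charge = $180.13; + service $27.51 = $207.64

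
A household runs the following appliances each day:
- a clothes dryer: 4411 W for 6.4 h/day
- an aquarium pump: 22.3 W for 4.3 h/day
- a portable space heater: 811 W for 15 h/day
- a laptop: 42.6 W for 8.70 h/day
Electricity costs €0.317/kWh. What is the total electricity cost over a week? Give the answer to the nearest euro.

€91

clothes dryer: 4411 W × 6.4 h × 7 d = 197,613 Wh = 197.6 kWh
aquarium pump: 22.3 W × 4.3 h × 7 d = 671 Wh = 0.6712 kWh
portable space heater: 811 W × 15 h × 7 d = 85,155 Wh = 85.16 kWh
laptop: 42.6 W × 8.70 h × 7 d = 2,594 Wh = 2.594 kWh
Total energy = 197.6 + 0.6712 + 85.16 + 2.594 = 286 kWh
Cost = 286 kWh × €0.317 = €90.67 ≈ €91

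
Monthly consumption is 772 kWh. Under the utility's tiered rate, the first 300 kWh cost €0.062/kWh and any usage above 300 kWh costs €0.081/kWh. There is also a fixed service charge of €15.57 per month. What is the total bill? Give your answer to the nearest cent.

€72.40

First 300 kWh × €0.062 = €18.60
Remaining 472 kWh × €0.081 = €38.23
Energy charge = €56.83; + service €15.57 = €72.40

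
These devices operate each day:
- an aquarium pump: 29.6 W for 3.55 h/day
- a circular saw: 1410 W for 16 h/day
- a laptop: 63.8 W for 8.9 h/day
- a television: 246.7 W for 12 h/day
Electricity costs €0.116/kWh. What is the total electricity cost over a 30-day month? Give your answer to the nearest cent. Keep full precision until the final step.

aquarium pump: 29.6 W × 3.55 h × 30 d = 3,152 Wh = 3.152 kWh
circular saw: 1410 W × 16 h × 30 d = 676,800 Wh = 676.8 kWh
laptop: 63.8 W × 8.9 h × 30 d = 17,035 Wh = 17.03 kWh
television: 246.7 W × 12 h × 30 d = 88,812 Wh = 88.81 kWh
Total energy = 3.152 + 676.8 + 17.03 + 88.81 = 785.8 kWh
Cost = 785.8 kWh × €0.116 = €91.15

€91.15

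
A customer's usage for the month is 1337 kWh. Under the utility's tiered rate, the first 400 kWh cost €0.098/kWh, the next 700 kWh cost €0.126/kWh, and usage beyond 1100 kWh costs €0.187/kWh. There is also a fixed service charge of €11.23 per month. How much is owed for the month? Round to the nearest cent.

First 400 kWh × €0.098 = €39.20
Next 700 kWh × €0.126 = €88.20
Remaining 237 kWh × €0.187 = €44.32
Energy charge = €171.72; + service €11.23 = €182.95

€182.95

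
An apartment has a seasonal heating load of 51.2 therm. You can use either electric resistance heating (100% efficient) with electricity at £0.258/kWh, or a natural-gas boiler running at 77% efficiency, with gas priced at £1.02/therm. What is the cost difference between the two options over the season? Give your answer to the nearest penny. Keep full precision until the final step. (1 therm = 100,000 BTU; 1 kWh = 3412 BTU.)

Heat load = 51.2 therm × 100,000 = 5,120,000 BTU
Gas: input = 5,120,000 / 0.77 = 6,649,351 BTU = 66.49 therm → 66.49 × £1.02 = £67.82
Electric: 5,120,000 BTU / 3412 = 1,501 kWh → × £0.258 = £387.15
Difference = |£67.82 − £387.15| = £319.33

£319.33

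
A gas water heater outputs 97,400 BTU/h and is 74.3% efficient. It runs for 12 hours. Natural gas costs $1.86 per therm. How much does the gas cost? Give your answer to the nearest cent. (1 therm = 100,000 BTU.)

$29.26

Heat delivered = 97,400 BTU/h × 12 h = 1,168,800 BTU
Gas input = 1,168,800 / 0.743 = 1,573,082 BTU
= 1,573,082 / 100,000 = 15.73 therm
Cost = 15.73 × $1.86/therm = $29.26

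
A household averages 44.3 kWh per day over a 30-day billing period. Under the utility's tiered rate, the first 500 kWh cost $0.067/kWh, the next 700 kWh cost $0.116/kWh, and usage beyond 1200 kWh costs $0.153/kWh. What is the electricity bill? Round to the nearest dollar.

Usage = 44.3 kWh/day × 30 days = 1329 kWh
First 500 kWh × $0.067 = $33.50
Next 700 kWh × $0.116 = $81.20
Remaining 129 kWh × $0.153 = $19.74
Total = $134.44 ≈ $134

$134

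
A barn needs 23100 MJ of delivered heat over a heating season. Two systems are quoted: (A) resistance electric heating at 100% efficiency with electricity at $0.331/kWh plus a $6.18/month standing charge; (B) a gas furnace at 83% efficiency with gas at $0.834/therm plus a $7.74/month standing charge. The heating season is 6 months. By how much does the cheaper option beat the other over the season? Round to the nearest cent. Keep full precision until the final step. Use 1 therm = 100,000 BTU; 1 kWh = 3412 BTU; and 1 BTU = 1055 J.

$1894.74

Heat load = 23100 MJ = 23,100,000,000 J / 1055 = 21,895,735 BTU
Gas: input = 21,895,735 / 0.83 = 26,380,403 BTU = 263.8 therm → 263.8 × $0.834 = $220.01; + 6 × $7.74 standing = $266.45
Electric: 21,895,735 BTU / 3412 = 6,417 kWh → × $0.331 = $2,124.12; + 6 × $6.18 standing = $2,161.20
Difference = |$266.45 − $2,161.20| = $1,894.74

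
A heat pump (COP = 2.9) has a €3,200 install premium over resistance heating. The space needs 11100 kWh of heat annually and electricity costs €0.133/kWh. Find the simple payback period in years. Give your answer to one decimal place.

Resistance: 11100 kWh × €0.133 = €1,476.30/yr
Heat pump: 11100 / 2.9 = 3828 kWh in → × €0.133 = €509.07/yr
Annual savings = €967.23
Payback = €3,200 / €967.23 = 3.31 years

3.3 years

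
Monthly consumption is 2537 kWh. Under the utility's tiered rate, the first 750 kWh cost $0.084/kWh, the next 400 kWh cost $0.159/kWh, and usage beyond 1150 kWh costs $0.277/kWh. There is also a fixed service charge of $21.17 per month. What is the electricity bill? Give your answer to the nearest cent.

First 750 kWh × $0.084 = $63.00
Next 400 kWh × $0.159 = $63.60
Remaining 1387 kWh × $0.277 = $384.20
Energy charge = $510.80; + service $21.17 = $531.97

$531.97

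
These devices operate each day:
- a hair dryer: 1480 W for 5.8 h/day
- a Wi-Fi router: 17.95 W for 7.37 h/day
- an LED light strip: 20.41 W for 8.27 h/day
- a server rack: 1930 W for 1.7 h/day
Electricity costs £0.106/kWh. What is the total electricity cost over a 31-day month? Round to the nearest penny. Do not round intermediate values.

hair dryer: 1480 W × 5.8 h × 31 d = 266,104 Wh = 266.1 kWh
Wi-Fi router: 17.95 W × 7.37 h × 31 d = 4,101 Wh = 4.101 kWh
LED light strip: 20.41 W × 8.27 h × 31 d = 5,233 Wh = 5.233 kWh
server rack: 1930 W × 1.7 h × 31 d = 101,711 Wh = 101.7 kWh
Total energy = 266.1 + 4.101 + 5.233 + 101.7 = 377.1 kWh
Cost = 377.1 kWh × £0.106 = £39.98

£39.98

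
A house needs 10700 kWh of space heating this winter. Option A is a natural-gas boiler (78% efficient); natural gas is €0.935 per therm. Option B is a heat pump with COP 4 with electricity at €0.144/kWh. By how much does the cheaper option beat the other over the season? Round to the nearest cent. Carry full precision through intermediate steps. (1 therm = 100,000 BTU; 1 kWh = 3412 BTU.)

€52.43

Heat load = 10700 kWh × 3412 = 36,508,400 BTU
Gas: input = 36,508,400 / 0.78 = 46,805,641 BTU = 468.1 therm → 468.1 × €0.935 = €437.63
Heat pump: 36,508,400 BTU / 3412 = 10,700 kWh heat; / 4 = 2,675 kWh in → × €0.144 = €385.20
Difference = |€437.63 − €385.20| = €52.43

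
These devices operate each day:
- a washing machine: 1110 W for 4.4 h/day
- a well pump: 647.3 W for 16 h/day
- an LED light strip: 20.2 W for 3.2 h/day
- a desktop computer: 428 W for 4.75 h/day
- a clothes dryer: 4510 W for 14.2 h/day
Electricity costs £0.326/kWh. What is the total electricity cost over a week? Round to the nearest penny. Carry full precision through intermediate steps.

washing machine: 1110 W × 4.4 h × 7 d = 34,188 Wh = 34.19 kWh
well pump: 647.3 W × 16 h × 7 d = 72,498 Wh = 72.5 kWh
LED light strip: 20.2 W × 3.2 h × 7 d = 452 Wh = 0.4525 kWh
desktop computer: 428 W × 4.75 h × 7 d = 14,231 Wh = 14.23 kWh
clothes dryer: 4510 W × 14.2 h × 7 d = 448,294 Wh = 448.3 kWh
Total energy = 34.19 + 72.5 + 0.4525 + 14.23 + 448.3 = 569.7 kWh
Cost = 569.7 kWh × £0.326 = £185.71

£185.71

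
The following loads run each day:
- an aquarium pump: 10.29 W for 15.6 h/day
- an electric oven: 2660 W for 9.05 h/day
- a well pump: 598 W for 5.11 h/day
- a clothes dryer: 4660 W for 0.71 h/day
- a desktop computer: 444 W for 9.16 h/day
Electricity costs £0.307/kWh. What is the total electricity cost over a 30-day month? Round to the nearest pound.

£319

aquarium pump: 10.29 W × 15.6 h × 30 d = 4,816 Wh = 4.816 kWh
electric oven: 2660 W × 9.05 h × 30 d = 722,190 Wh = 722.2 kWh
well pump: 598 W × 5.11 h × 30 d = 91,673 Wh = 91.67 kWh
clothes dryer: 4660 W × 0.71 h × 30 d = 99,258 Wh = 99.26 kWh
desktop computer: 444 W × 9.16 h × 30 d = 122,011 Wh = 122 kWh
Total energy = 4.816 + 722.2 + 91.67 + 99.26 + 122 = 1,040 kWh
Cost = 1,040 kWh × £0.307 = £319.26 ≈ £319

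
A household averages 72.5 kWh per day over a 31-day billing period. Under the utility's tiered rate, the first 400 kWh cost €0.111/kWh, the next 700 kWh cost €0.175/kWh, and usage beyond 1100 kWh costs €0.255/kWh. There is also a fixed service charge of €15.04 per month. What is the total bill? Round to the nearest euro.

€475

Usage = 72.5 kWh/day × 31 days = 2247.5 kWh
First 400 kWh × €0.111 = €44.40
Next 700 kWh × €0.175 = €122.50
Remaining 1147.5 kWh × €0.255 = €292.61
Energy charge = €459.51; + service €15.04 = €474.55 ≈ €475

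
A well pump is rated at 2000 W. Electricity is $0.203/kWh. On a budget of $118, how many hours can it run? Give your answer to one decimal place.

Energy budget = $118 / $0.203 per kWh = 581.3 kWh = 581,281 Wh
Runtime = 581,281 Wh / 2000 W = 290.6 h

290.6 h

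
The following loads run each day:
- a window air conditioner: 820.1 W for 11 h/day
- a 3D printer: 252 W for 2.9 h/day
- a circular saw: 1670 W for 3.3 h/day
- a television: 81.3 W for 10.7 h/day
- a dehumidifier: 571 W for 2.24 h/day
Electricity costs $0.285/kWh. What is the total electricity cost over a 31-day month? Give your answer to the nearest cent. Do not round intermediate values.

window air conditioner: 820.1 W × 11 h × 31 d = 279,654 Wh = 279.7 kWh
3D printer: 252 W × 2.9 h × 31 d = 22,655 Wh = 22.65 kWh
circular saw: 1670 W × 3.3 h × 31 d = 170,841 Wh = 170.8 kWh
television: 81.3 W × 10.7 h × 31 d = 26,967 Wh = 26.97 kWh
dehumidifier: 571 W × 2.24 h × 31 d = 39,650 Wh = 39.65 kWh
Total energy = 279.7 + 22.65 + 170.8 + 26.97 + 39.65 = 539.8 kWh
Cost = 539.8 kWh × $0.285 = $153.83

$153.83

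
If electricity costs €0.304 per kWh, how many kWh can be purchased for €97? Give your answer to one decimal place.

€97 / €0.304 per kWh = 319.1 kWh

319.1 kWh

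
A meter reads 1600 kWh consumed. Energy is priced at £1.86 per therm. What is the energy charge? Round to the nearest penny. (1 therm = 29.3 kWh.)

1600 kWh × (0.03413 therm/kWh) = 54.61 therm
Cost = 54.61 therm × £1.86/therm = £101.57

£101.57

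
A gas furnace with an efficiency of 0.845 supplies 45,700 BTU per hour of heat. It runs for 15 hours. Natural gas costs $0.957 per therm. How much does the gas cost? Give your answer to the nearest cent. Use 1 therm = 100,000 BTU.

Heat delivered = 45,700 BTU/h × 15 h = 685,500 BTU
Gas input = 685,500 / 0.845 = 811,243 BTU
= 811,243 / 100,000 = 8.112 therm
Cost = 8.112 × $0.957/therm = $7.76

$7.76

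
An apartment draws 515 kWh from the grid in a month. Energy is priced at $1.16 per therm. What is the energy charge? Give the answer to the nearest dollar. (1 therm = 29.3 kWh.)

$20

515 kWh × (0.03413 therm/kWh) = 17.58 therm
Cost = 17.58 therm × $1.16/therm = $20.39 ≈ $20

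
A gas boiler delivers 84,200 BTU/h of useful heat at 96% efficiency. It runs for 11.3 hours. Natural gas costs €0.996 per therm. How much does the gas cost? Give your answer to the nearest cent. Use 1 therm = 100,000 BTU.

Heat delivered = 84,200 BTU/h × 11.3 h = 951,460 BTU
Gas input = 951,460 / 0.96 = 991,104 BTU
= 991,104 / 100,000 = 9.911 therm
Cost = 9.911 × €0.996/therm = €9.87

€9.87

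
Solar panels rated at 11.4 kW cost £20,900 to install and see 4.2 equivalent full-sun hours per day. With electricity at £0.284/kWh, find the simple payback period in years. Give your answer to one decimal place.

Daily generation = 11.4 kW × 4.2 h = 47.88 kWh
Annual generation = 47.88 × 365 = 17476 kWh
Annual savings = 17476 × £0.284 = £4,963.24
Payback = £20,900 / £4,963.24 = 4.21 years

4.2 years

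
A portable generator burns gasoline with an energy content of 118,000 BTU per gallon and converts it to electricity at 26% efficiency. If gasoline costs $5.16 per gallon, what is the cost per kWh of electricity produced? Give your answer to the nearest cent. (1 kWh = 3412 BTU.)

Electrical output per gallon = 118,000 BTU × 0.26 / 3412 BTU/kWh = 8.992 kWh
Cost per kWh = $5.16 / 8.992 kWh = $0.574

$0.57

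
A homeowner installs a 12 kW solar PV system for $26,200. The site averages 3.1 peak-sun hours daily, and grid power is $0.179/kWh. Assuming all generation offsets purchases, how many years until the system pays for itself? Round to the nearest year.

11 years

Daily generation = 12 kW × 3.1 h = 37.2 kWh
Annual generation = 37.2 × 365 = 13578 kWh
Annual savings = 13578 × $0.179 = $2,430.46
Payback = $26,200 / $2,430.46 = 10.8 years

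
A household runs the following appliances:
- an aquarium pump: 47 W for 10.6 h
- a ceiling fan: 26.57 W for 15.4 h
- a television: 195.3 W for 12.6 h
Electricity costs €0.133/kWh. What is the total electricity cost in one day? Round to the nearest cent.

aquarium pump: 47 W × 10.6 h = 498 Wh = 0.4982 kWh
ceiling fan: 26.57 W × 15.4 h = 409 Wh = 0.4092 kWh
television: 195.3 W × 12.6 h = 2,461 Wh = 2.461 kWh
Total energy = 0.4982 + 0.4092 + 2.461 = 3.368 kWh
Cost = 3.368 kWh × €0.133 = €0.45

€0.45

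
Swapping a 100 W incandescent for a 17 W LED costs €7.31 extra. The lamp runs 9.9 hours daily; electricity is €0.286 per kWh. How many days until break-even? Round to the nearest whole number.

Power saved = 100 − 17 = 83 W
Daily energy saved = 83 W × 9.9 h = 821.7 Wh = 0.8217 kWh
Daily savings = 0.8217 × €0.286 = €0.2350
Payback = €7.31 / €0.2350 per day = 31.11 days

31 days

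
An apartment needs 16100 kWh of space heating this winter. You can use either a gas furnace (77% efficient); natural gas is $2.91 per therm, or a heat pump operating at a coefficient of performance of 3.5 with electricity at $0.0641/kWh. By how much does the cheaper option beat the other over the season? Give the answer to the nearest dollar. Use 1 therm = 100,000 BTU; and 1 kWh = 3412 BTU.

$1781

Heat load = 16100 kWh × 3412 = 54,933,200 BTU
Gas: input = 54,933,200 / 0.77 = 71,341,818 BTU = 713.4 therm → 713.4 × $2.91 = $2,076.05
Heat pump: 54,933,200 BTU / 3412 = 16,100 kWh heat; / 3.5 = 4,600 kWh in → × $0.0641 = $294.86
Difference = |$2,076.05 − $294.86| = $1,781.19 ≈ $1781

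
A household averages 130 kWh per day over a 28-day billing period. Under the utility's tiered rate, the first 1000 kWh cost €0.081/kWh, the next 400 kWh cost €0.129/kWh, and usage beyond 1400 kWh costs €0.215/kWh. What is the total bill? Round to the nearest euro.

€614

Usage = 130 kWh/day × 28 days = 3640 kWh
First 1000 kWh × €0.081 = €81.00
Next 400 kWh × €0.129 = €51.60
Remaining 2240 kWh × €0.215 = €481.60
Total = €614.20 ≈ €614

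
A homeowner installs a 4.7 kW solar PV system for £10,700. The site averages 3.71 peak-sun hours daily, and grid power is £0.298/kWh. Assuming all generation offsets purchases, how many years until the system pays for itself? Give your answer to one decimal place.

Daily generation = 4.7 kW × 3.71 h = 17.44 kWh
Annual generation = 17.44 × 365 = 6364.5 kWh
Annual savings = 6364.5 × £0.298 = £1,896.62
Payback = £10,700 / £1,896.62 = 5.64 years

5.6 years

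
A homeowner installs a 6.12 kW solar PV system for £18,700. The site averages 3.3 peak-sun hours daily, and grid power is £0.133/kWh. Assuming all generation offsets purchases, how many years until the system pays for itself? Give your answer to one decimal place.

19.1 years

Daily generation = 6.12 kW × 3.3 h = 20.2 kWh
Annual generation = 20.2 × 365 = 7371.5 kWh
Annual savings = 7371.5 × £0.133 = £980.41
Payback = £18,700 / £980.41 = 19.1 years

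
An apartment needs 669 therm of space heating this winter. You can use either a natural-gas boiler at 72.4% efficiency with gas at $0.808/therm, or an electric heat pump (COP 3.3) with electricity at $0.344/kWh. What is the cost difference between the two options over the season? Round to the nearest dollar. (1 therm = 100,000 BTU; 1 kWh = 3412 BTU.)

Heat load = 669 therm × 100,000 = 66,900,000 BTU
Gas: input = 66,900,000 / 0.724 = 92,403,315 BTU = 924 therm → 924 × $0.808 = $746.62
Heat pump: 66,900,000 BTU / 3412 = 19,610 kWh heat; / 3.3 = 5,942 kWh in → × $0.344 = $2,043.91
Difference = |$746.62 − $2,043.91| = $1,297.29 ≈ $1297

$1297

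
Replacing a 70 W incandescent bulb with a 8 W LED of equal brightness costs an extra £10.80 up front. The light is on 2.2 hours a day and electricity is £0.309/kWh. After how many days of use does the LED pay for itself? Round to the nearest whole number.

256 days

Power saved = 70 − 8 = 62 W
Daily energy saved = 62 W × 2.2 h = 136.4 Wh = 0.1364 kWh
Daily savings = 0.1364 × £0.309 = £0.0421
Payback = £10.80 / £0.0421 per day = 256.2 days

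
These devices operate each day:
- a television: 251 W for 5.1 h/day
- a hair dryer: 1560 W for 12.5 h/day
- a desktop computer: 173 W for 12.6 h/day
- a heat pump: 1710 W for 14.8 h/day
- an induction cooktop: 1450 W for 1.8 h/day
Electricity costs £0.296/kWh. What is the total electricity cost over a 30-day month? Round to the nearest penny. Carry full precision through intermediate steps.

£451.80

television: 251 W × 5.1 h × 30 d = 38,403 Wh = 38.4 kWh
hair dryer: 1560 W × 12.5 h × 30 d = 585,000 Wh = 585 kWh
desktop computer: 173 W × 12.6 h × 30 d = 65,394 Wh = 65.39 kWh
heat pump: 1710 W × 14.8 h × 30 d = 759,240 Wh = 759.2 kWh
induction cooktop: 1450 W × 1.8 h × 30 d = 78,300 Wh = 78.3 kWh
Total energy = 38.4 + 585 + 65.39 + 759.2 + 78.3 = 1,526 kWh
Cost = 1,526 kWh × £0.296 = £451.80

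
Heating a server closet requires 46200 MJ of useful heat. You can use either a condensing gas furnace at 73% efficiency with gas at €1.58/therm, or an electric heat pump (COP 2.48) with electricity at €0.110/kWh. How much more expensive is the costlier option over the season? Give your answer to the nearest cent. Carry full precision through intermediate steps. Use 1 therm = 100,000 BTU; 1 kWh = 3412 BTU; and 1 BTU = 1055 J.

€378.54

Heat load = 46200 MJ = 46,200,000,000 J / 1055 = 43,791,469 BTU
Gas: input = 43,791,469 / 0.73 = 59,988,314 BTU = 599.9 therm → 599.9 × €1.58 = €947.82
Heat pump: 43,791,469 BTU / 3412 = 12,830 kWh heat; / 2.48 = 5,175 kWh in → × €0.110 = €569.27
Difference = |€947.82 − €569.27| = €378.54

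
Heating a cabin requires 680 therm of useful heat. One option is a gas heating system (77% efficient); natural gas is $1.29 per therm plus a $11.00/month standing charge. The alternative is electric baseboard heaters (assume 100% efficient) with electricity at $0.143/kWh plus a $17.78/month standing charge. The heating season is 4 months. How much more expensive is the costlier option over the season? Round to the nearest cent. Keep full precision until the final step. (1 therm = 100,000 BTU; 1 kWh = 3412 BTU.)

Heat load = 680 therm × 100,000 = 68,000,000 BTU
Gas: input = 68,000,000 / 0.77 = 88,311,688 BTU = 883.1 therm → 883.1 × $1.29 = $1,139.22; + 4 × $11.00 standing = $1,183.22
Electric: 68,000,000 BTU / 3412 = 19,930 kWh → × $0.143 = $2,849.94; + 4 × $17.78 standing = $2,921.06
Difference = |$1,183.22 − $2,921.06| = $1,737.84

$1737.84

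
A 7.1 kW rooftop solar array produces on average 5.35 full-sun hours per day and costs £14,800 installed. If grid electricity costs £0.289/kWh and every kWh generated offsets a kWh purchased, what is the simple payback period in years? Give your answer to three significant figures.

3.69 years

Daily generation = 7.1 kW × 5.35 h = 37.98 kWh
Annual generation = 37.98 × 365 = 13865 kWh
Annual savings = 13865 × £0.289 = £4,006.85
Payback = £14,800 / £4,006.85 = 3.69 years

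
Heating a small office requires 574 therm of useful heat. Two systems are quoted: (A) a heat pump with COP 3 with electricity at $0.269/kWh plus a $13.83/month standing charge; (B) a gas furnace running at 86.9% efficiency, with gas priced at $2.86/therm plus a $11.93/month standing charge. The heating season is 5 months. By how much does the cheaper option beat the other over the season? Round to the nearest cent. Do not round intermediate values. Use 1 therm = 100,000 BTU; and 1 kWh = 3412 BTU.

$371.15

Heat load = 574 therm × 100,000 = 57,400,000 BTU
Gas: input = 57,400,000 / 0.869 = 66,052,934 BTU = 660.5 therm → 660.5 × $2.86 = $1,889.11; + 5 × $11.93 standing = $1,948.76
Heat pump: 57,400,000 BTU / 3412 = 16,820 kWh heat; / 3 = 5,608 kWh in → × $0.269 = $1,508.46; + 5 × $13.83 standing = $1,577.61
Difference = |$1,948.76 − $1,577.61| = $371.15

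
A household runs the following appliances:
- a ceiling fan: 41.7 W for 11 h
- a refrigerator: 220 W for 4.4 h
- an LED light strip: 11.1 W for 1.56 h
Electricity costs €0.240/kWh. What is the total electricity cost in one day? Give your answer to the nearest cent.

ceiling fan: 41.7 W × 11 h = 459 Wh = 0.4587 kWh
refrigerator: 220 W × 4.4 h = 968 Wh = 0.968 kWh
LED light strip: 11.1 W × 1.56 h = 17 Wh = 0.01732 kWh
Total energy = 0.4587 + 0.968 + 0.01732 = 1.444 kWh
Cost = 1.444 kWh × €0.240 = €0.35

€0.35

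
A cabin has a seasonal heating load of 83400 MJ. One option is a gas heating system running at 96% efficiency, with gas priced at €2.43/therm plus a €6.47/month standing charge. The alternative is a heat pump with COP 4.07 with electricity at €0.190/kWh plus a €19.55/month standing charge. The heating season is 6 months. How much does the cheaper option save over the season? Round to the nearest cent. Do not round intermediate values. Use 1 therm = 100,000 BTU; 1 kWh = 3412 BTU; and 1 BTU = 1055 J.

Heat load = 83400 MJ = 83,400,000,000 J / 1055 = 79,052,133 BTU
Gas: input = 79,052,133 / 0.96 = 82,345,972 BTU = 823.5 therm → 823.5 × €2.43 = €2,001.01; + 6 × €6.47 standing = €2,039.83
Heat pump: 79,052,133 BTU / 3412 = 23,170 kWh heat; / 4.07 = 5,693 kWh in → × €0.190 = €1,081.59; + 6 × €19.55 standing = €1,198.89
Difference = |€2,039.83 − €1,198.89| = €840.93

€840.93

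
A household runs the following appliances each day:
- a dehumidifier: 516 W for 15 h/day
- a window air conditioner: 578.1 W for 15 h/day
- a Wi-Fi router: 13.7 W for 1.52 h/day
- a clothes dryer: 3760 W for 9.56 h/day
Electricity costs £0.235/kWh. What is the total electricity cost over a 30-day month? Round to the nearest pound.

£369

dehumidifier: 516 W × 15 h × 30 d = 232,200 Wh = 232.2 kWh
window air conditioner: 578.1 W × 15 h × 30 d = 260,145 Wh = 260.1 kWh
Wi-Fi router: 13.7 W × 1.52 h × 30 d = 625 Wh = 0.6247 kWh
clothes dryer: 3760 W × 9.56 h × 30 d = 1,078,368 Wh = 1,078 kWh
Total energy = 232.2 + 260.1 + 0.6247 + 1,078 = 1,571 kWh
Cost = 1,571 kWh × £0.235 = £369.26 ≈ £369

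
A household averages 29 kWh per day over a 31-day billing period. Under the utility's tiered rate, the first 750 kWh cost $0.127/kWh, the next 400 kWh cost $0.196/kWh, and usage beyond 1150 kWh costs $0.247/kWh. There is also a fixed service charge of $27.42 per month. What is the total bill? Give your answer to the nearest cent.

Usage = 29 kWh/day × 31 days = 899 kWh
First 750 kWh × $0.127 = $95.25
Next 149 kWh × $0.196 = $29.20
Remaining tier: 0 kWh (not reached)
Energy charge = $124.45; + service $27.42 = $151.87

$151.87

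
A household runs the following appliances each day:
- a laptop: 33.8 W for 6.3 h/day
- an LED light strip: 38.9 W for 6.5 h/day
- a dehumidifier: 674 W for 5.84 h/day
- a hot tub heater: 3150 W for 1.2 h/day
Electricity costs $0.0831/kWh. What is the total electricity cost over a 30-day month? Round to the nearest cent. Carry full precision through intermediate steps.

$20.40

laptop: 33.8 W × 6.3 h × 30 d = 6,388 Wh = 6.388 kWh
LED light strip: 38.9 W × 6.5 h × 30 d = 7,586 Wh = 7.585 kWh
dehumidifier: 674 W × 5.84 h × 30 d = 118,085 Wh = 118.1 kWh
hot tub heater: 3150 W × 1.2 h × 30 d = 113,400 Wh = 113.4 kWh
Total energy = 6.388 + 7.585 + 118.1 + 113.4 = 245.5 kWh
Cost = 245.5 kWh × $0.0831 = $20.40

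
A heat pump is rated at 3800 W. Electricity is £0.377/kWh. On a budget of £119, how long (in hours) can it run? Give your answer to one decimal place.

83.1 h

Energy budget = £119 / £0.377 per kWh = 315.6 kWh = 315,650 Wh
Runtime = 315,650 Wh / 3800 W = 83.07 h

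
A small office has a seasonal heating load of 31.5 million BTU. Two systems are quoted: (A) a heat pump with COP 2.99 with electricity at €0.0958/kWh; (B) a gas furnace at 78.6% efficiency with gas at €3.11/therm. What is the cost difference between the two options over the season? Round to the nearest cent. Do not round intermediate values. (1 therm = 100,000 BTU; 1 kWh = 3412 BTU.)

Heat load = 31.5 × 10⁶ BTU = 31,500,000 BTU
Gas: input = 31,500,000 / 0.786 = 40,076,336 BTU = 400.8 therm → 400.8 × €3.11 = €1,246.37
Heat pump: 31,500,000 BTU / 3412 = 9,232 kWh heat; / 2.99 = 3,088 kWh in → × €0.0958 = €295.80
Difference = |€1,246.37 − €295.80| = €950.58

€950.58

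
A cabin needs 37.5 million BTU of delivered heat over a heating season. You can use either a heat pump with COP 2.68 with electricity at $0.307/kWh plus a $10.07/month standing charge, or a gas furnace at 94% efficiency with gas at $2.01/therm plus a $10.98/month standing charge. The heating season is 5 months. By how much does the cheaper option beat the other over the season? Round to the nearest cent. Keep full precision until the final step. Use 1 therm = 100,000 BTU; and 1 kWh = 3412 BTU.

Heat load = 37.5 × 10⁶ BTU = 37,500,000 BTU
Gas: input = 37,500,000 / 0.94 = 39,893,617 BTU = 398.9 therm → 398.9 × $2.01 = $801.86; + 5 × $10.98 standing = $856.76
Heat pump: 37,500,000 BTU / 3412 = 10,990 kWh heat; / 2.68 = 4,101 kWh in → × $0.307 = $1,259.00; + 5 × $10.07 standing = $1,309.35
Difference = |$856.76 − $1,309.35| = $452.59

$452.59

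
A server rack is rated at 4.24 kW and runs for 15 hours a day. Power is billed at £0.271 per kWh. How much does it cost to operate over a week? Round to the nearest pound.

Energy = 4240 W × 15 h/day × 7 days = 445,200 Wh = 445.2 kWh
Cost = 445.2 kWh × £0.271/kWh = £120.65 ≈ £121

£121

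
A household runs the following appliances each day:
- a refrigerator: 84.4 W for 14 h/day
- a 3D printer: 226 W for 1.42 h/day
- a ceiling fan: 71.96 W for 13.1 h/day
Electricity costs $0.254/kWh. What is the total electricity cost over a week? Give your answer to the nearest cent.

$4.35

refrigerator: 84.4 W × 14 h × 7 d = 8,271 Wh = 8.271 kWh
3D printer: 226 W × 1.42 h × 7 d = 2,246 Wh = 2.246 kWh
ceiling fan: 71.96 W × 13.1 h × 7 d = 6,599 Wh = 6.599 kWh
Total energy = 8.271 + 2.246 + 6.599 = 17.12 kWh
Cost = 17.12 kWh × $0.254 = $4.35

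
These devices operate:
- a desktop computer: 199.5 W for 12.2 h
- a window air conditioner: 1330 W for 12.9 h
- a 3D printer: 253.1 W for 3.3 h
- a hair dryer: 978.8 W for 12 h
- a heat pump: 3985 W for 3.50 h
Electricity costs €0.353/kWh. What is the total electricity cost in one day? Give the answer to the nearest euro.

€16

desktop computer: 199.5 W × 12.2 h = 2,434 Wh = 2.434 kWh
window air conditioner: 1330 W × 12.9 h = 17,157 Wh = 17.16 kWh
3D printer: 253.1 W × 3.3 h = 835 Wh = 0.8352 kWh
hair dryer: 978.8 W × 12 h = 11,746 Wh = 11.75 kWh
heat pump: 3985 W × 3.50 h = 13,948 Wh = 13.95 kWh
Total energy = 2.434 + 17.16 + 0.8352 + 11.75 + 13.95 = 46.12 kWh
Cost = 46.12 kWh × €0.353 = €16.28 ≈ €16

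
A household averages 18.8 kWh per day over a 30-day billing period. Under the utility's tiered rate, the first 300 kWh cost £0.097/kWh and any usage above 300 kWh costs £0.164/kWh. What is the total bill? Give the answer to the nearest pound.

Usage = 18.8 kWh/day × 30 days = 564 kWh
First 300 kWh × £0.097 = £29.10
Remaining 264 kWh × £0.164 = £43.30
Total = £72.40 ≈ £72

£72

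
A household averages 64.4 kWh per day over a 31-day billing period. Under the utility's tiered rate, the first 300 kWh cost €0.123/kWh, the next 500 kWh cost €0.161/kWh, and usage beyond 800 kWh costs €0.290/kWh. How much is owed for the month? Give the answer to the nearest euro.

Usage = 64.4 kWh/day × 31 days = 1996.4 kWh
First 300 kWh × €0.123 = €36.90
Next 500 kWh × €0.161 = €80.50
Remaining 1196.4 kWh × €0.290 = €346.96
Total = €464.36 ≈ €464

€464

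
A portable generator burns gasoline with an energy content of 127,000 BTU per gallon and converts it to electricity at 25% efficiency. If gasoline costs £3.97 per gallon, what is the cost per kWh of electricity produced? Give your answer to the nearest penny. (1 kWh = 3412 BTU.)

£0.43

Electrical output per gallon = 127,000 BTU × 0.25 / 3412 BTU/kWh = 9.305 kWh
Cost per kWh = £3.97 / 9.305 kWh = £0.427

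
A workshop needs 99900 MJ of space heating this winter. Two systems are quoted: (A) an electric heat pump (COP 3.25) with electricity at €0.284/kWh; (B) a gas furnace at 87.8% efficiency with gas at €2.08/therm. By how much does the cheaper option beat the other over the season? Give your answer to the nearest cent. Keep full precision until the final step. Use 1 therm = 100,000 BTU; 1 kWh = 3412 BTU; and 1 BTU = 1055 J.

Heat load = 99900 MJ = 99,900,000,000 J / 1055 = 94,691,943 BTU
Gas: input = 94,691,943 / 0.878 = 107,849,594 BTU = 1,078 therm → 1,078 × €2.08 = €2,243.27
Heat pump: 94,691,943 BTU / 3412 = 27,750 kWh heat; / 3.25 = 8,539 kWh in → × €0.284 = €2,425.15
Difference = |€2,243.27 − €2,425.15| = €181.88

€181.88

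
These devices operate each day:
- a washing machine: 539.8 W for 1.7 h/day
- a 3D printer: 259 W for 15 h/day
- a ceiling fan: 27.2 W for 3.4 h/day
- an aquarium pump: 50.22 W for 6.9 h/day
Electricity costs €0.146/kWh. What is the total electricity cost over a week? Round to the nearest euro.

€5

washing machine: 539.8 W × 1.7 h × 7 d = 6,424 Wh = 6.424 kWh
3D printer: 259 W × 15 h × 7 d = 27,195 Wh = 27.2 kWh
ceiling fan: 27.2 W × 3.4 h × 7 d = 647 Wh = 0.6474 kWh
aquarium pump: 50.22 W × 6.9 h × 7 d = 2,426 Wh = 2.426 kWh
Total energy = 6.424 + 27.2 + 0.6474 + 2.426 = 36.69 kWh
Cost = 36.69 kWh × €0.146 = €5.36 ≈ €5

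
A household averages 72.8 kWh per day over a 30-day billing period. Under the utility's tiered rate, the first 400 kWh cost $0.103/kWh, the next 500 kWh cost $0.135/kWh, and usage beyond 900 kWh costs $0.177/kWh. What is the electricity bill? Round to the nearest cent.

$335.97

Usage = 72.8 kWh/day × 30 days = 2184 kWh
First 400 kWh × $0.103 = $41.20
Next 500 kWh × $0.135 = $67.50
Remaining 1284 kWh × $0.177 = $227.27
Total = $335.97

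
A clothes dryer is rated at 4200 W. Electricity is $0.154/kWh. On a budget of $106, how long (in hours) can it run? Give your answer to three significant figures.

164 h

Energy budget = $106 / $0.154 per kWh = 688.3 kWh = 688,312 Wh
Runtime = 688,312 Wh / 4200 W = 163.9 h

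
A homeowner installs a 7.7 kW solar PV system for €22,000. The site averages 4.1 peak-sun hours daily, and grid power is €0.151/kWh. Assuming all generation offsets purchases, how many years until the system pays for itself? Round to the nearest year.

13 years

Daily generation = 7.7 kW × 4.1 h = 31.57 kWh
Annual generation = 31.57 × 365 = 11523 kWh
Annual savings = 11523 × €0.151 = €1,739.98
Payback = €22,000 / €1,739.98 = 12.6 years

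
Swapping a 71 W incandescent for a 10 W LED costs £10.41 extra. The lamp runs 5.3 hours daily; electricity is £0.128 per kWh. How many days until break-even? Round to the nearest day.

252 days

Power saved = 71 − 10 = 61 W
Daily energy saved = 61 W × 5.3 h = 323.3 Wh = 0.3233 kWh
Daily savings = 0.3233 × £0.128 = £0.0414
Payback = £10.41 / £0.0414 per day = 251.6 days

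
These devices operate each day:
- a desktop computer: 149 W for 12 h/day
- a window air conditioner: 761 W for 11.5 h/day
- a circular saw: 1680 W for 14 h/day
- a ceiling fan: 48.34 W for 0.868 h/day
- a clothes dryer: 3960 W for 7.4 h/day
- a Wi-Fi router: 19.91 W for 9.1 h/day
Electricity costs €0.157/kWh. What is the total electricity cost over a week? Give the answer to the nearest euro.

€70

desktop computer: 149 W × 12 h × 7 d = 12,516 Wh = 12.52 kWh
window air conditioner: 761 W × 11.5 h × 7 d = 61,260 Wh = 61.26 kWh
circular saw: 1680 W × 14 h × 7 d = 164,640 Wh = 164.6 kWh
ceiling fan: 48.34 W × 0.868 h × 7 d = 294 Wh = 0.2937 kWh
clothes dryer: 3960 W × 7.4 h × 7 d = 205,128 Wh = 205.1 kWh
Wi-Fi router: 19.91 W × 9.1 h × 7 d = 1,268 Wh = 1.268 kWh
Total energy = 12.52 + 61.26 + 164.6 + 0.2937 + 205.1 + 1.268 = 445.1 kWh
Cost = 445.1 kWh × €0.157 = €69.88 ≈ €70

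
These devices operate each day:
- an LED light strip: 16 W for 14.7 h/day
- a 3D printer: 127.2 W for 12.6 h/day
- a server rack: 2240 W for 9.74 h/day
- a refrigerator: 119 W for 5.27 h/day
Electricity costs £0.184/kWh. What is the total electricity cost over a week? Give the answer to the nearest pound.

£31

LED light strip: 16 W × 14.7 h × 7 d = 1,646 Wh = 1.646 kWh
3D printer: 127.2 W × 12.6 h × 7 d = 11,219 Wh = 11.22 kWh
server rack: 2240 W × 9.74 h × 7 d = 152,723 Wh = 152.7 kWh
refrigerator: 119 W × 5.27 h × 7 d = 4,390 Wh = 4.39 kWh
Total energy = 1.646 + 11.22 + 152.7 + 4.39 = 170 kWh
Cost = 170 kWh × £0.184 = £31.28 ≈ £31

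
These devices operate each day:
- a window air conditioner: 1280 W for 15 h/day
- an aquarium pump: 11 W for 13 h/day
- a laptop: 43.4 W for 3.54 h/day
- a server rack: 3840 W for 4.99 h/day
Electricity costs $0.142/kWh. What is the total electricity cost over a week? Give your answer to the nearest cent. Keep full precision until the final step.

window air conditioner: 1280 W × 15 h × 7 d = 134,400 Wh = 134.4 kWh
aquarium pump: 11 W × 13 h × 7 d = 1,001 Wh = 1.001 kWh
laptop: 43.4 W × 3.54 h × 7 d = 1,075 Wh = 1.075 kWh
server rack: 3840 W × 4.99 h × 7 d = 134,131 Wh = 134.1 kWh
Total energy = 134.4 + 1.001 + 1.075 + 134.1 = 270.6 kWh
Cost = 270.6 kWh × $0.142 = $38.43

$38.43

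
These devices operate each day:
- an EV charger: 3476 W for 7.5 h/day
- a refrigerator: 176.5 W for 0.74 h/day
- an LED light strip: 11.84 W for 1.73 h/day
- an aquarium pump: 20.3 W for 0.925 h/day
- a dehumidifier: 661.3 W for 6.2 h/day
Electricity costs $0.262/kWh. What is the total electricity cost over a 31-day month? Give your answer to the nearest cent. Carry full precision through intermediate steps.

EV charger: 3476 W × 7.5 h × 31 d = 808,170 Wh = 808.2 kWh
refrigerator: 176.5 W × 0.74 h × 31 d = 4,049 Wh = 4.049 kWh
LED light strip: 11.84 W × 1.73 h × 31 d = 635 Wh = 0.635 kWh
aquarium pump: 20.3 W × 0.925 h × 31 d = 582 Wh = 0.5821 kWh
dehumidifier: 661.3 W × 6.2 h × 31 d = 127,102 Wh = 127.1 kWh
Total energy = 808.2 + 4.049 + 0.635 + 0.5821 + 127.1 = 940.5 kWh
Cost = 940.5 kWh × $0.262 = $246.42

$246.42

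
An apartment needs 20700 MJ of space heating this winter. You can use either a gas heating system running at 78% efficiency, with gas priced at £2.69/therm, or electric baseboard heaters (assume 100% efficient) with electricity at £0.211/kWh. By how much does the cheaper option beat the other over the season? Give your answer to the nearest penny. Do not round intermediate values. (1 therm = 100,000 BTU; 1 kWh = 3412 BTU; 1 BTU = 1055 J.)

Heat load = 20700 MJ = 20,700,000,000 J / 1055 = 19,620,853 BTU
Gas: input = 19,620,853 / 0.78 = 25,154,940 BTU = 251.5 therm → 251.5 × £2.69 = £676.67
Electric: 19,620,853 BTU / 3412 = 5,751 kWh → × £0.211 = £1,213.36
Difference = |£676.67 − £1,213.36| = £536.70

£536.70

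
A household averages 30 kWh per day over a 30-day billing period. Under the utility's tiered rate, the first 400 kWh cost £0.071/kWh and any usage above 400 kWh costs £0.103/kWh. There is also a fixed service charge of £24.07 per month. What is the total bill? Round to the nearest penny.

Usage = 30 kWh/day × 30 days = 900 kWh
First 400 kWh × £0.071 = £28.40
Remaining 500 kWh × £0.103 = £51.50
Energy charge = £79.90; + service £24.07 = £103.97

£103.97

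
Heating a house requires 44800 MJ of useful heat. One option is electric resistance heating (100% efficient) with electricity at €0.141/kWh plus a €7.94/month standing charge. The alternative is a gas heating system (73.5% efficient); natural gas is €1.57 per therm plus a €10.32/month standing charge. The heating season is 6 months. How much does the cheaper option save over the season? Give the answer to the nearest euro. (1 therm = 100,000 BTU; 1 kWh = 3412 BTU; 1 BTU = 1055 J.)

Heat load = 44800 MJ = 44,800,000,000 J / 1055 = 42,464,455 BTU
Gas: input = 42,464,455 / 0.735 = 57,774,769 BTU = 577.7 therm → 577.7 × €1.57 = €907.06; + 6 × €10.32 standing = €968.98
Electric: 42,464,455 BTU / 3412 = 12,450 kWh → × €0.141 = €1,754.83; + 6 × €7.94 standing = €1,802.47
Difference = |€968.98 − €1,802.47| = €833.49 ≈ €833

€833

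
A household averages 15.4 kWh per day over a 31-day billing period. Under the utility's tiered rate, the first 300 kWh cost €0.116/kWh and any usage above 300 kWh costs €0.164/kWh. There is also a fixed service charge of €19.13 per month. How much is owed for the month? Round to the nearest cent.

€83.02

Usage = 15.4 kWh/day × 31 days = 477.4 kWh
First 300 kWh × €0.116 = €34.80
Remaining 177.4 kWh × €0.164 = €29.09
Energy charge = €63.89; + service €19.13 = €83.02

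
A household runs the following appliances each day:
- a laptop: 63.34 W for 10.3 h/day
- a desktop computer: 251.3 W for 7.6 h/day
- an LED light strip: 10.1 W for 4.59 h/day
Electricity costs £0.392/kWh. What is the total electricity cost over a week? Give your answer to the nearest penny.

laptop: 63.34 W × 10.3 h × 7 d = 4,567 Wh = 4.567 kWh
desktop computer: 251.3 W × 7.6 h × 7 d = 13,369 Wh = 13.37 kWh
LED light strip: 10.1 W × 4.59 h × 7 d = 325 Wh = 0.3245 kWh
Total energy = 4.567 + 13.37 + 0.3245 = 18.26 kWh
Cost = 18.26 kWh × £0.392 = £7.16

£7.16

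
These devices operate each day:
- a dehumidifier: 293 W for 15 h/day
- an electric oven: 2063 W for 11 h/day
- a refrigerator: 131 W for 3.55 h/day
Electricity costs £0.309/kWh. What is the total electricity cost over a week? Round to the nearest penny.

dehumidifier: 293 W × 15 h × 7 d = 30,765 Wh = 30.77 kWh
electric oven: 2063 W × 11 h × 7 d = 158,851 Wh = 158.9 kWh
refrigerator: 131 W × 3.55 h × 7 d = 3,255 Wh = 3.255 kWh
Total energy = 30.77 + 158.9 + 3.255 = 192.9 kWh
Cost = 192.9 kWh × £0.309 = £59.60

£59.60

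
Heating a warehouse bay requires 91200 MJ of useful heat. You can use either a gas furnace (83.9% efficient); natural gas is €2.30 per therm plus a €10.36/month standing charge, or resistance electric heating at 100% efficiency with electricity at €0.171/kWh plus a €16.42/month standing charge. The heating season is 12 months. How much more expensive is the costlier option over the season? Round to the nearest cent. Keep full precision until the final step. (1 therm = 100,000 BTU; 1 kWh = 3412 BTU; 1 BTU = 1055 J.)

Heat load = 91200 MJ = 91,200,000,000 J / 1055 = 86,445,498 BTU
Gas: input = 86,445,498 / 0.839 = 103,033,966 BTU = 1,030 therm → 1,030 × €2.30 = €2,369.78; + 12 × €10.36 standing = €2,494.10
Electric: 86,445,498 BTU / 3412 = 25,340 kWh → × €0.171 = €4,332.41; + 12 × €16.42 standing = €4,529.45
Difference = |€2,494.10 − €4,529.45| = €2,035.35

€2035.35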